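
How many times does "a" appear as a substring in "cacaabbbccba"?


Searching for "a" in "cacaabbbccba"
Scanning each position:
  Position 0: "c" => no
  Position 1: "a" => MATCH
  Position 2: "c" => no
  Position 3: "a" => MATCH
  Position 4: "a" => MATCH
  Position 5: "b" => no
  Position 6: "b" => no
  Position 7: "b" => no
  Position 8: "c" => no
  Position 9: "c" => no
  Position 10: "b" => no
  Position 11: "a" => MATCH
Total occurrences: 4

4


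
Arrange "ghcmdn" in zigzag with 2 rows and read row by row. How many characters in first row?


Zigzag "ghcmdn" into 2 rows:
Placing characters:
  'g' => row 0
  'h' => row 1
  'c' => row 0
  'm' => row 1
  'd' => row 0
  'n' => row 1
Rows:
  Row 0: "gcd"
  Row 1: "hmn"
First row length: 3

3


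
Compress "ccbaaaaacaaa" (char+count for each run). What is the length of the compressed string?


Input: ccbaaaaacaaa
Runs:
  'c' x 2 => "c2"
  'b' x 1 => "b1"
  'a' x 5 => "a5"
  'c' x 1 => "c1"
  'a' x 3 => "a3"
Compressed: "c2b1a5c1a3"
Compressed length: 10

10


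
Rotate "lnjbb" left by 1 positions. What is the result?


Input: "lnjbb", rotate left by 1
First 1 characters: "l"
Remaining characters: "njbb"
Concatenate remaining + first: "njbb" + "l" = "njbbl"

njbbl


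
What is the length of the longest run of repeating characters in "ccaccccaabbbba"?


Input: "ccaccccaabbbba"
Scanning for longest run:
  Position 1 ('c'): continues run of 'c', length=2
  Position 2 ('a'): new char, reset run to 1
  Position 3 ('c'): new char, reset run to 1
  Position 4 ('c'): continues run of 'c', length=2
  Position 5 ('c'): continues run of 'c', length=3
  Position 6 ('c'): continues run of 'c', length=4
  Position 7 ('a'): new char, reset run to 1
  Position 8 ('a'): continues run of 'a', length=2
  Position 9 ('b'): new char, reset run to 1
  Position 10 ('b'): continues run of 'b', length=2
  Position 11 ('b'): continues run of 'b', length=3
  Position 12 ('b'): continues run of 'b', length=4
  Position 13 ('a'): new char, reset run to 1
Longest run: 'c' with length 4

4


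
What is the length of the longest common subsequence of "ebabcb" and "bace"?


LCS of "ebabcb" and "bace"
DP table:
           b    a    c    e
      0    0    0    0    0
  e   0    0    0    0    1
  b   0    1    1    1    1
  a   0    1    2    2    2
  b   0    1    2    2    2
  c   0    1    2    3    3
  b   0    1    2    3    3
LCS length = dp[6][4] = 3

3


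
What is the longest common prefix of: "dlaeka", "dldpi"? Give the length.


Words: dlaeka, dldpi
  Position 0: all 'd' => match
  Position 1: all 'l' => match
  Position 2: ('a', 'd') => mismatch, stop
LCP = "dl" (length 2)

2


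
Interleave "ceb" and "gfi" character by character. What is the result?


Interleaving "ceb" and "gfi":
  Position 0: 'c' from first, 'g' from second => "cg"
  Position 1: 'e' from first, 'f' from second => "ef"
  Position 2: 'b' from first, 'i' from second => "bi"
Result: cgefbi

cgefbi


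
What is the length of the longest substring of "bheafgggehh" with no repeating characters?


Input: "bheafgggehh"
Sliding window (track last position of each char):
  Position 0 ('b'): window [0,0] length 1 -- new best
  Position 1 ('h'): window [0,1] length 2 -- new best
  Position 2 ('e'): window [0,2] length 3 -- new best
  Position 3 ('a'): window [0,3] length 4 -- new best
  Position 4 ('f'): window [0,4] length 5 -- new best
  Position 5 ('g'): window [0,5] length 6 -- new best
  Position 6 ('g'): repeat (last at 5), move window start to 6
  Position 6 ('g'): window [6,6] length 1
  Position 7 ('g'): repeat (last at 6), move window start to 7
  Position 7 ('g'): window [7,7] length 1
  Position 8 ('e'): window [7,8] length 2
  Position 9 ('h'): window [7,9] length 3
  Position 10 ('h'): repeat (last at 9), move window start to 10
  Position 10 ('h'): window [10,10] length 1
Longest substring with no repeats: "bheafg" with length 6

6


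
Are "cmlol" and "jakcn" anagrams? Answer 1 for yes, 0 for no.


Strings: "cmlol", "jakcn"
Sorted first:  cllmo
Sorted second: acjkn
Differ at position 0: 'c' vs 'a' => not anagrams

0


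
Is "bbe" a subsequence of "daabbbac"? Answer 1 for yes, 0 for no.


Check if "bbe" is a subsequence of "daabbbac"
Greedy scan:
  Position 0 ('d'): no match needed
  Position 1 ('a'): no match needed
  Position 2 ('a'): no match needed
  Position 3 ('b'): matches sub[0] = 'b'
  Position 4 ('b'): matches sub[1] = 'b'
  Position 5 ('b'): no match needed
  Position 6 ('a'): no match needed
  Position 7 ('c'): no match needed
Only matched 2/3 characters => not a subsequence

0


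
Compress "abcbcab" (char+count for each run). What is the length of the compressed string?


Input: abcbcab
Runs:
  'a' x 1 => "a1"
  'b' x 1 => "b1"
  'c' x 1 => "c1"
  'b' x 1 => "b1"
  'c' x 1 => "c1"
  'a' x 1 => "a1"
  'b' x 1 => "b1"
Compressed: "a1b1c1b1c1a1b1"
Compressed length: 14

14


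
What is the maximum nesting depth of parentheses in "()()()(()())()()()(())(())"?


Input: "()()()(()())()()()(())(())"
Tracking depth:
  Position 0 '(': depth becomes 1
  Position 1 ')': depth becomes 0
  Position 2 '(': depth becomes 1
  Position 3 ')': depth becomes 0
  Position 4 '(': depth becomes 1
  Position 5 ')': depth becomes 0
  Position 6 '(': depth becomes 1
  Position 7 '(': depth becomes 2
  Position 8 ')': depth becomes 1
  Position 9 '(': depth becomes 2
  Position 10 ')': depth becomes 1
  Position 11 ')': depth becomes 0
  Position 12 '(': depth becomes 1
  Position 13 ')': depth becomes 0
  Position 14 '(': depth becomes 1
  Position 15 ')': depth becomes 0
  Position 16 '(': depth becomes 1
  Position 17 ')': depth becomes 0
  Position 18 '(': depth becomes 1
  Position 19 '(': depth becomes 2
  Position 20 ')': depth becomes 1
  Position 21 ')': depth becomes 0
  Position 22 '(': depth becomes 1
  Position 23 '(': depth becomes 2
  Position 24 ')': depth becomes 1
  Position 25 ')': depth becomes 0
Maximum depth reached: 2

2


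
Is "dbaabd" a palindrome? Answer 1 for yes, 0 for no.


Input: dbaabd
Reversed: dbaabd
  Compare pos 0 ('d') with pos 5 ('d'): match
  Compare pos 1 ('b') with pos 4 ('b'): match
  Compare pos 2 ('a') with pos 3 ('a'): match
Result: palindrome

1


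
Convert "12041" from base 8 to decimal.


Input: "12041" in base 8
Positional expansion:
  Digit '1' (value 1) x 8^4 = 4096
  Digit '2' (value 2) x 8^3 = 1024
  Digit '0' (value 0) x 8^2 = 0
  Digit '4' (value 4) x 8^1 = 32
  Digit '1' (value 1) x 8^0 = 1
Sum = 5153

5153


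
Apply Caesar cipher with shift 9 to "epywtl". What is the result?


Caesar cipher: shift "epywtl" by 9
  'e' (pos 4) + 9 = pos 13 = 'n'
  'p' (pos 15) + 9 = pos 24 = 'y'
  'y' (pos 24) + 9 = pos 7 = 'h'
  'w' (pos 22) + 9 = pos 5 = 'f'
  't' (pos 19) + 9 = pos 2 = 'c'
  'l' (pos 11) + 9 = pos 20 = 'u'
Result: nyhfcu

nyhfcu


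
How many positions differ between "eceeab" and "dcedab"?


Comparing "eceeab" and "dcedab" position by position:
  Position 0: 'e' vs 'd' => DIFFER
  Position 1: 'c' vs 'c' => same
  Position 2: 'e' vs 'e' => same
  Position 3: 'e' vs 'd' => DIFFER
  Position 4: 'a' vs 'a' => same
  Position 5: 'b' vs 'b' => same
Positions that differ: 2

2


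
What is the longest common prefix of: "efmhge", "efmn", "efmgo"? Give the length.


Words: efmhge, efmn, efmgo
  Position 0: all 'e' => match
  Position 1: all 'f' => match
  Position 2: all 'm' => match
  Position 3: ('h', 'n', 'g') => mismatch, stop
LCP = "efm" (length 3)

3


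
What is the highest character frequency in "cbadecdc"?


Input: cbadecdc
Character counts:
  'a': 1
  'b': 1
  'c': 3
  'd': 2
  'e': 1
Maximum frequency: 3

3


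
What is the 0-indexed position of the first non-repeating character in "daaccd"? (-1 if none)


Input: daaccd
Character frequencies:
  'a': 2
  'c': 2
  'd': 2
Scanning left to right for freq == 1:
  Position 0 ('d'): freq=2, skip
  Position 1 ('a'): freq=2, skip
  Position 2 ('a'): freq=2, skip
  Position 3 ('c'): freq=2, skip
  Position 4 ('c'): freq=2, skip
  Position 5 ('d'): freq=2, skip
  No unique character found => answer = -1

-1


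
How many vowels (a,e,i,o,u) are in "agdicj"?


Input: agdicj
Checking each character:
  'a' at position 0: vowel (running total: 1)
  'g' at position 1: consonant
  'd' at position 2: consonant
  'i' at position 3: vowel (running total: 2)
  'c' at position 4: consonant
  'j' at position 5: consonant
Total vowels: 2

2


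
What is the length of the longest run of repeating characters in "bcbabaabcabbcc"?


Input: "bcbabaabcabbcc"
Scanning for longest run:
  Position 1 ('c'): new char, reset run to 1
  Position 2 ('b'): new char, reset run to 1
  Position 3 ('a'): new char, reset run to 1
  Position 4 ('b'): new char, reset run to 1
  Position 5 ('a'): new char, reset run to 1
  Position 6 ('a'): continues run of 'a', length=2
  Position 7 ('b'): new char, reset run to 1
  Position 8 ('c'): new char, reset run to 1
  Position 9 ('a'): new char, reset run to 1
  Position 10 ('b'): new char, reset run to 1
  Position 11 ('b'): continues run of 'b', length=2
  Position 12 ('c'): new char, reset run to 1
  Position 13 ('c'): continues run of 'c', length=2
Longest run: 'a' with length 2

2


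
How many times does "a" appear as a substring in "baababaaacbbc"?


Searching for "a" in "baababaaacbbc"
Scanning each position:
  Position 0: "b" => no
  Position 1: "a" => MATCH
  Position 2: "a" => MATCH
  Position 3: "b" => no
  Position 4: "a" => MATCH
  Position 5: "b" => no
  Position 6: "a" => MATCH
  Position 7: "a" => MATCH
  Position 8: "a" => MATCH
  Position 9: "c" => no
  Position 10: "b" => no
  Position 11: "b" => no
  Position 12: "c" => no
Total occurrences: 6

6


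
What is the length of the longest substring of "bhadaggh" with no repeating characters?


Input: "bhadaggh"
Sliding window (track last position of each char):
  Position 0 ('b'): window [0,0] length 1 -- new best
  Position 1 ('h'): window [0,1] length 2 -- new best
  Position 2 ('a'): window [0,2] length 3 -- new best
  Position 3 ('d'): window [0,3] length 4 -- new best
  Position 4 ('a'): repeat (last at 2), move window start to 3
  Position 4 ('a'): window [3,4] length 2
  Position 5 ('g'): window [3,5] length 3
  Position 6 ('g'): repeat (last at 5), move window start to 6
  Position 6 ('g'): window [6,6] length 1
  Position 7 ('h'): window [6,7] length 2
Longest substring with no repeats: "bhad" with length 4

4


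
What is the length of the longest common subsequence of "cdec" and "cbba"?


LCS of "cdec" and "cbba"
DP table:
           c    b    b    a
      0    0    0    0    0
  c   0    1    1    1    1
  d   0    1    1    1    1
  e   0    1    1    1    1
  c   0    1    1    1    1
LCS length = dp[4][4] = 1

1


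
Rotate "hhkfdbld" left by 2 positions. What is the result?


Input: "hhkfdbld", rotate left by 2
First 2 characters: "hh"
Remaining characters: "kfdbld"
Concatenate remaining + first: "kfdbld" + "hh" = "kfdbldhh"

kfdbldhh


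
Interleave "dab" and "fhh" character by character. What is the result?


Interleaving "dab" and "fhh":
  Position 0: 'd' from first, 'f' from second => "df"
  Position 1: 'a' from first, 'h' from second => "ah"
  Position 2: 'b' from first, 'h' from second => "bh"
Result: dfahbh

dfahbh


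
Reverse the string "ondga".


Input: ondga
Reading characters right to left:
  Position 4: 'a'
  Position 3: 'g'
  Position 2: 'd'
  Position 1: 'n'
  Position 0: 'o'
Reversed: agdno

agdno


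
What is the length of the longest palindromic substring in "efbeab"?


Input: "efbeab"
Checking substrings for palindromes:
  No multi-char palindromic substrings found
Longest palindromic substring: "e" with length 1

1


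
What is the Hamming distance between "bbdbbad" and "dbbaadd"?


Comparing "bbdbbad" and "dbbaadd" position by position:
  Position 0: 'b' vs 'd' => differ
  Position 1: 'b' vs 'b' => same
  Position 2: 'd' vs 'b' => differ
  Position 3: 'b' vs 'a' => differ
  Position 4: 'b' vs 'a' => differ
  Position 5: 'a' vs 'd' => differ
  Position 6: 'd' vs 'd' => same
Total differences (Hamming distance): 5

5


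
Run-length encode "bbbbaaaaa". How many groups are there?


Input: bbbbaaaaa
Scanning for consecutive runs:
  Group 1: 'b' x 4 (positions 0-3)
  Group 2: 'a' x 5 (positions 4-8)
Total groups: 2

2


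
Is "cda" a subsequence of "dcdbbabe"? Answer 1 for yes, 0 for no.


Check if "cda" is a subsequence of "dcdbbabe"
Greedy scan:
  Position 0 ('d'): no match needed
  Position 1 ('c'): matches sub[0] = 'c'
  Position 2 ('d'): matches sub[1] = 'd'
  Position 3 ('b'): no match needed
  Position 4 ('b'): no match needed
  Position 5 ('a'): matches sub[2] = 'a'
  Position 6 ('b'): no match needed
  Position 7 ('e'): no match needed
All 3 characters matched => is a subsequence

1


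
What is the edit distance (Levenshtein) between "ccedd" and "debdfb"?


Computing edit distance: "ccedd" -> "debdfb"
DP table:
           d    e    b    d    f    b
      0    1    2    3    4    5    6
  c   1    1    2    3    4    5    6
  c   2    2    2    3    4    5    6
  e   3    3    2    3    4    5    6
  d   4    3    3    3    3    4    5
  d   5    4    4    4    3    4    5
Edit distance = dp[5][6] = 5

5


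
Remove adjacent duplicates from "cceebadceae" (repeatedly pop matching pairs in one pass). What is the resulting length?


Input: cceebadceae
Stack-based adjacent duplicate removal:
  Read 'c': push. Stack: c
  Read 'c': matches stack top 'c' => pop. Stack: (empty)
  Read 'e': push. Stack: e
  Read 'e': matches stack top 'e' => pop. Stack: (empty)
  Read 'b': push. Stack: b
  Read 'a': push. Stack: ba
  Read 'd': push. Stack: bad
  Read 'c': push. Stack: badc
  Read 'e': push. Stack: badce
  Read 'a': push. Stack: badcea
  Read 'e': push. Stack: badceae
Final stack: "badceae" (length 7)

7


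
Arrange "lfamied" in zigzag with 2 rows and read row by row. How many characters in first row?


Zigzag "lfamied" into 2 rows:
Placing characters:
  'l' => row 0
  'f' => row 1
  'a' => row 0
  'm' => row 1
  'i' => row 0
  'e' => row 1
  'd' => row 0
Rows:
  Row 0: "laid"
  Row 1: "fme"
First row length: 4

4


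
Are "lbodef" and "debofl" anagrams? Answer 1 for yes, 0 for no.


Strings: "lbodef", "debofl"
Sorted first:  bdeflo
Sorted second: bdeflo
Sorted forms match => anagrams

1


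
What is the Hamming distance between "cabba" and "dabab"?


Comparing "cabba" and "dabab" position by position:
  Position 0: 'c' vs 'd' => differ
  Position 1: 'a' vs 'a' => same
  Position 2: 'b' vs 'b' => same
  Position 3: 'b' vs 'a' => differ
  Position 4: 'a' vs 'b' => differ
Total differences (Hamming distance): 3

3


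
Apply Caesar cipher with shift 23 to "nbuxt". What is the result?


Caesar cipher: shift "nbuxt" by 23
  'n' (pos 13) + 23 = pos 10 = 'k'
  'b' (pos 1) + 23 = pos 24 = 'y'
  'u' (pos 20) + 23 = pos 17 = 'r'
  'x' (pos 23) + 23 = pos 20 = 'u'
  't' (pos 19) + 23 = pos 16 = 'q'
Result: kyruq

kyruq


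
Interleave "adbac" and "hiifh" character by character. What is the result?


Interleaving "adbac" and "hiifh":
  Position 0: 'a' from first, 'h' from second => "ah"
  Position 1: 'd' from first, 'i' from second => "di"
  Position 2: 'b' from first, 'i' from second => "bi"
  Position 3: 'a' from first, 'f' from second => "af"
  Position 4: 'c' from first, 'h' from second => "ch"
Result: ahdibiafch

ahdibiafch


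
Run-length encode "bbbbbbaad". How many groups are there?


Input: bbbbbbaad
Scanning for consecutive runs:
  Group 1: 'b' x 6 (positions 0-5)
  Group 2: 'a' x 2 (positions 6-7)
  Group 3: 'd' x 1 (positions 8-8)
Total groups: 3

3


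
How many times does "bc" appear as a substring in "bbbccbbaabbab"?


Searching for "bc" in "bbbccbbaabbab"
Scanning each position:
  Position 0: "bb" => no
  Position 1: "bb" => no
  Position 2: "bc" => MATCH
  Position 3: "cc" => no
  Position 4: "cb" => no
  Position 5: "bb" => no
  Position 6: "ba" => no
  Position 7: "aa" => no
  Position 8: "ab" => no
  Position 9: "bb" => no
  Position 10: "ba" => no
  Position 11: "ab" => no
Total occurrences: 1

1


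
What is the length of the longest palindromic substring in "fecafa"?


Input: "fecafa"
Checking substrings for palindromes:
  [3:6] "afa" (len 3) => palindrome
Longest palindromic substring: "afa" with length 3

3


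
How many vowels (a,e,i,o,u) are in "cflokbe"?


Input: cflokbe
Checking each character:
  'c' at position 0: consonant
  'f' at position 1: consonant
  'l' at position 2: consonant
  'o' at position 3: vowel (running total: 1)
  'k' at position 4: consonant
  'b' at position 5: consonant
  'e' at position 6: vowel (running total: 2)
Total vowels: 2

2


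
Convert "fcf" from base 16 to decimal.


Input: "fcf" in base 16
Positional expansion:
  Digit 'f' (value 15) x 16^2 = 3840
  Digit 'c' (value 12) x 16^1 = 192
  Digit 'f' (value 15) x 16^0 = 15
Sum = 4047

4047


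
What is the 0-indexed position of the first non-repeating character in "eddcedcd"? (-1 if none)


Input: eddcedcd
Character frequencies:
  'c': 2
  'd': 4
  'e': 2
Scanning left to right for freq == 1:
  Position 0 ('e'): freq=2, skip
  Position 1 ('d'): freq=4, skip
  Position 2 ('d'): freq=4, skip
  Position 3 ('c'): freq=2, skip
  Position 4 ('e'): freq=2, skip
  Position 5 ('d'): freq=4, skip
  Position 6 ('c'): freq=2, skip
  Position 7 ('d'): freq=4, skip
  No unique character found => answer = -1

-1


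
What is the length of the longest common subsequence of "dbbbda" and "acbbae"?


LCS of "dbbbda" and "acbbae"
DP table:
           a    c    b    b    a    e
      0    0    0    0    0    0    0
  d   0    0    0    0    0    0    0
  b   0    0    0    1    1    1    1
  b   0    0    0    1    2    2    2
  b   0    0    0    1    2    2    2
  d   0    0    0    1    2    2    2
  a   0    1    1    1    2    3    3
LCS length = dp[6][6] = 3

3


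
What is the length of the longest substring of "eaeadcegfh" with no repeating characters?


Input: "eaeadcegfh"
Sliding window (track last position of each char):
  Position 0 ('e'): window [0,0] length 1 -- new best
  Position 1 ('a'): window [0,1] length 2 -- new best
  Position 2 ('e'): repeat (last at 0), move window start to 1
  Position 2 ('e'): window [1,2] length 2
  Position 3 ('a'): repeat (last at 1), move window start to 2
  Position 3 ('a'): window [2,3] length 2
  Position 4 ('d'): window [2,4] length 3 -- new best
  Position 5 ('c'): window [2,5] length 4 -- new best
  Position 6 ('e'): repeat (last at 2), move window start to 3
  Position 6 ('e'): window [3,6] length 4
  Position 7 ('g'): window [3,7] length 5 -- new best
  Position 8 ('f'): window [3,8] length 6 -- new best
  Position 9 ('h'): window [3,9] length 7 -- new best
Longest substring with no repeats: "adcegfh" with length 7

7


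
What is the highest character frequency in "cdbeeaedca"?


Input: cdbeeaedca
Character counts:
  'a': 2
  'b': 1
  'c': 2
  'd': 2
  'e': 3
Maximum frequency: 3

3


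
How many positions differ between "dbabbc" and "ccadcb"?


Comparing "dbabbc" and "ccadcb" position by position:
  Position 0: 'd' vs 'c' => DIFFER
  Position 1: 'b' vs 'c' => DIFFER
  Position 2: 'a' vs 'a' => same
  Position 3: 'b' vs 'd' => DIFFER
  Position 4: 'b' vs 'c' => DIFFER
  Position 5: 'c' vs 'b' => DIFFER
Positions that differ: 5

5


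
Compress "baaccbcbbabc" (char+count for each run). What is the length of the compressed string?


Input: baaccbcbbabc
Runs:
  'b' x 1 => "b1"
  'a' x 2 => "a2"
  'c' x 2 => "c2"
  'b' x 1 => "b1"
  'c' x 1 => "c1"
  'b' x 2 => "b2"
  'a' x 1 => "a1"
  'b' x 1 => "b1"
  'c' x 1 => "c1"
Compressed: "b1a2c2b1c1b2a1b1c1"
Compressed length: 18

18


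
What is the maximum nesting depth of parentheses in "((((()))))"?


Input: "((((()))))"
Tracking depth:
  Position 0 '(': depth becomes 1
  Position 1 '(': depth becomes 2
  Position 2 '(': depth becomes 3
  Position 3 '(': depth becomes 4
  Position 4 '(': depth becomes 5
  Position 5 ')': depth becomes 4
  Position 6 ')': depth becomes 3
  Position 7 ')': depth becomes 2
  Position 8 ')': depth becomes 1
  Position 9 ')': depth becomes 0
Maximum depth reached: 5

5


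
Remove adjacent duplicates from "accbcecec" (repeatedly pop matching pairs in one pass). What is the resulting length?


Input: accbcecec
Stack-based adjacent duplicate removal:
  Read 'a': push. Stack: a
  Read 'c': push. Stack: ac
  Read 'c': matches stack top 'c' => pop. Stack: a
  Read 'b': push. Stack: ab
  Read 'c': push. Stack: abc
  Read 'e': push. Stack: abce
  Read 'c': push. Stack: abcec
  Read 'e': push. Stack: abcece
  Read 'c': push. Stack: abcecec
Final stack: "abcecec" (length 7)

7


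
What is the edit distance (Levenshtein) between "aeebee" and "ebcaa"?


Computing edit distance: "aeebee" -> "ebcaa"
DP table:
           e    b    c    a    a
      0    1    2    3    4    5
  a   1    1    2    3    3    4
  e   2    1    2    3    4    4
  e   3    2    2    3    4    5
  b   4    3    2    3    4    5
  e   5    4    3    3    4    5
  e   6    5    4    4    4    5
Edit distance = dp[6][5] = 5

5


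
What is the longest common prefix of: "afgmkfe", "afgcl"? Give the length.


Words: afgmkfe, afgcl
  Position 0: all 'a' => match
  Position 1: all 'f' => match
  Position 2: all 'g' => match
  Position 3: ('m', 'c') => mismatch, stop
LCP = "afg" (length 3)

3


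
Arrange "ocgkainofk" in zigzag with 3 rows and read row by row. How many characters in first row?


Zigzag "ocgkainofk" into 3 rows:
Placing characters:
  'o' => row 0
  'c' => row 1
  'g' => row 2
  'k' => row 1
  'a' => row 0
  'i' => row 1
  'n' => row 2
  'o' => row 1
  'f' => row 0
  'k' => row 1
Rows:
  Row 0: "oaf"
  Row 1: "ckiok"
  Row 2: "gn"
First row length: 3

3


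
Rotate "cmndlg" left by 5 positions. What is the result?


Input: "cmndlg", rotate left by 5
First 5 characters: "cmndl"
Remaining characters: "g"
Concatenate remaining + first: "g" + "cmndl" = "gcmndl"

gcmndl


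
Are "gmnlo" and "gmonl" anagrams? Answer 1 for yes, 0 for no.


Strings: "gmnlo", "gmonl"
Sorted first:  glmno
Sorted second: glmno
Sorted forms match => anagrams

1


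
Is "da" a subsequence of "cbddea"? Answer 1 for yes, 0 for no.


Check if "da" is a subsequence of "cbddea"
Greedy scan:
  Position 0 ('c'): no match needed
  Position 1 ('b'): no match needed
  Position 2 ('d'): matches sub[0] = 'd'
  Position 3 ('d'): no match needed
  Position 4 ('e'): no match needed
  Position 5 ('a'): matches sub[1] = 'a'
All 2 characters matched => is a subsequence

1


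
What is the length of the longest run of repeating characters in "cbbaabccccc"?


Input: "cbbaabccccc"
Scanning for longest run:
  Position 1 ('b'): new char, reset run to 1
  Position 2 ('b'): continues run of 'b', length=2
  Position 3 ('a'): new char, reset run to 1
  Position 4 ('a'): continues run of 'a', length=2
  Position 5 ('b'): new char, reset run to 1
  Position 6 ('c'): new char, reset run to 1
  Position 7 ('c'): continues run of 'c', length=2
  Position 8 ('c'): continues run of 'c', length=3
  Position 9 ('c'): continues run of 'c', length=4
  Position 10 ('c'): continues run of 'c', length=5
Longest run: 'c' with length 5

5


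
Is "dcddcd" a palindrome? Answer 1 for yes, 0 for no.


Input: dcddcd
Reversed: dcddcd
  Compare pos 0 ('d') with pos 5 ('d'): match
  Compare pos 1 ('c') with pos 4 ('c'): match
  Compare pos 2 ('d') with pos 3 ('d'): match
Result: palindrome

1


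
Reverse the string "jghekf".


Input: jghekf
Reading characters right to left:
  Position 5: 'f'
  Position 4: 'k'
  Position 3: 'e'
  Position 2: 'h'
  Position 1: 'g'
  Position 0: 'j'
Reversed: fkehgj

fkehgj


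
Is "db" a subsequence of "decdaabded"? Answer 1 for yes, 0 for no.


Check if "db" is a subsequence of "decdaabded"
Greedy scan:
  Position 0 ('d'): matches sub[0] = 'd'
  Position 1 ('e'): no match needed
  Position 2 ('c'): no match needed
  Position 3 ('d'): no match needed
  Position 4 ('a'): no match needed
  Position 5 ('a'): no match needed
  Position 6 ('b'): matches sub[1] = 'b'
  Position 7 ('d'): no match needed
  Position 8 ('e'): no match needed
  Position 9 ('d'): no match needed
All 2 characters matched => is a subsequence

1


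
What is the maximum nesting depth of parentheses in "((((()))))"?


Input: "((((()))))"
Tracking depth:
  Position 0 '(': depth becomes 1
  Position 1 '(': depth becomes 2
  Position 2 '(': depth becomes 3
  Position 3 '(': depth becomes 4
  Position 4 '(': depth becomes 5
  Position 5 ')': depth becomes 4
  Position 6 ')': depth becomes 3
  Position 7 ')': depth becomes 2
  Position 8 ')': depth becomes 1
  Position 9 ')': depth becomes 0
Maximum depth reached: 5

5


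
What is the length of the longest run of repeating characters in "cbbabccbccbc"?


Input: "cbbabccbccbc"
Scanning for longest run:
  Position 1 ('b'): new char, reset run to 1
  Position 2 ('b'): continues run of 'b', length=2
  Position 3 ('a'): new char, reset run to 1
  Position 4 ('b'): new char, reset run to 1
  Position 5 ('c'): new char, reset run to 1
  Position 6 ('c'): continues run of 'c', length=2
  Position 7 ('b'): new char, reset run to 1
  Position 8 ('c'): new char, reset run to 1
  Position 9 ('c'): continues run of 'c', length=2
  Position 10 ('b'): new char, reset run to 1
  Position 11 ('c'): new char, reset run to 1
Longest run: 'b' with length 2

2


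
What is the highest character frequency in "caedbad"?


Input: caedbad
Character counts:
  'a': 2
  'b': 1
  'c': 1
  'd': 2
  'e': 1
Maximum frequency: 2

2


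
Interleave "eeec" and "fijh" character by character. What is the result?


Interleaving "eeec" and "fijh":
  Position 0: 'e' from first, 'f' from second => "ef"
  Position 1: 'e' from first, 'i' from second => "ei"
  Position 2: 'e' from first, 'j' from second => "ej"
  Position 3: 'c' from first, 'h' from second => "ch"
Result: efeiejch

efeiejch


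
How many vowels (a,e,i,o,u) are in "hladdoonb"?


Input: hladdoonb
Checking each character:
  'h' at position 0: consonant
  'l' at position 1: consonant
  'a' at position 2: vowel (running total: 1)
  'd' at position 3: consonant
  'd' at position 4: consonant
  'o' at position 5: vowel (running total: 2)
  'o' at position 6: vowel (running total: 3)
  'n' at position 7: consonant
  'b' at position 8: consonant
Total vowels: 3

3


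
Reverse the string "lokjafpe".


Input: lokjafpe
Reading characters right to left:
  Position 7: 'e'
  Position 6: 'p'
  Position 5: 'f'
  Position 4: 'a'
  Position 3: 'j'
  Position 2: 'k'
  Position 1: 'o'
  Position 0: 'l'
Reversed: epfajkol

epfajkol


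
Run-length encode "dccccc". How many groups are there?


Input: dccccc
Scanning for consecutive runs:
  Group 1: 'd' x 1 (positions 0-0)
  Group 2: 'c' x 5 (positions 1-5)
Total groups: 2

2


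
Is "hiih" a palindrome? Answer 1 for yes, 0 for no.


Input: hiih
Reversed: hiih
  Compare pos 0 ('h') with pos 3 ('h'): match
  Compare pos 1 ('i') with pos 2 ('i'): match
Result: palindrome

1


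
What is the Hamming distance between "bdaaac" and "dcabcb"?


Comparing "bdaaac" and "dcabcb" position by position:
  Position 0: 'b' vs 'd' => differ
  Position 1: 'd' vs 'c' => differ
  Position 2: 'a' vs 'a' => same
  Position 3: 'a' vs 'b' => differ
  Position 4: 'a' vs 'c' => differ
  Position 5: 'c' vs 'b' => differ
Total differences (Hamming distance): 5

5


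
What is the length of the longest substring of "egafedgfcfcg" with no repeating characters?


Input: "egafedgfcfcg"
Sliding window (track last position of each char):
  Position 0 ('e'): window [0,0] length 1 -- new best
  Position 1 ('g'): window [0,1] length 2 -- new best
  Position 2 ('a'): window [0,2] length 3 -- new best
  Position 3 ('f'): window [0,3] length 4 -- new best
  Position 4 ('e'): repeat (last at 0), move window start to 1
  Position 4 ('e'): window [1,4] length 4
  Position 5 ('d'): window [1,5] length 5 -- new best
  Position 6 ('g'): repeat (last at 1), move window start to 2
  Position 6 ('g'): window [2,6] length 5
  Position 7 ('f'): repeat (last at 3), move window start to 4
  Position 7 ('f'): window [4,7] length 4
  Position 8 ('c'): window [4,8] length 5
  Position 9 ('f'): repeat (last at 7), move window start to 8
  Position 9 ('f'): window [8,9] length 2
  Position 10 ('c'): repeat (last at 8), move window start to 9
  Position 10 ('c'): window [9,10] length 2
  Position 11 ('g'): window [9,11] length 3
Longest substring with no repeats: "gafed" with length 5

5


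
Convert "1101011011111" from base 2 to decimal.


Input: "1101011011111" in base 2
Positional expansion:
  Digit '1' (value 1) x 2^12 = 4096
  Digit '1' (value 1) x 2^11 = 2048
  Digit '0' (value 0) x 2^10 = 0
  Digit '1' (value 1) x 2^9 = 512
  Digit '0' (value 0) x 2^8 = 0
  Digit '1' (value 1) x 2^7 = 128
  Digit '1' (value 1) x 2^6 = 64
  Digit '0' (value 0) x 2^5 = 0
  Digit '1' (value 1) x 2^4 = 16
  Digit '1' (value 1) x 2^3 = 8
  Digit '1' (value 1) x 2^2 = 4
  Digit '1' (value 1) x 2^1 = 2
  Digit '1' (value 1) x 2^0 = 1
Sum = 6879

6879


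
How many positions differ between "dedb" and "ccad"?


Comparing "dedb" and "ccad" position by position:
  Position 0: 'd' vs 'c' => DIFFER
  Position 1: 'e' vs 'c' => DIFFER
  Position 2: 'd' vs 'a' => DIFFER
  Position 3: 'b' vs 'd' => DIFFER
Positions that differ: 4

4


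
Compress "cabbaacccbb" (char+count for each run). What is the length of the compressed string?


Input: cabbaacccbb
Runs:
  'c' x 1 => "c1"
  'a' x 1 => "a1"
  'b' x 2 => "b2"
  'a' x 2 => "a2"
  'c' x 3 => "c3"
  'b' x 2 => "b2"
Compressed: "c1a1b2a2c3b2"
Compressed length: 12

12


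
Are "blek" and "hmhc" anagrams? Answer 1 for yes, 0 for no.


Strings: "blek", "hmhc"
Sorted first:  bekl
Sorted second: chhm
Differ at position 0: 'b' vs 'c' => not anagrams

0


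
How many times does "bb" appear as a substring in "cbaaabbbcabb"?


Searching for "bb" in "cbaaabbbcabb"
Scanning each position:
  Position 0: "cb" => no
  Position 1: "ba" => no
  Position 2: "aa" => no
  Position 3: "aa" => no
  Position 4: "ab" => no
  Position 5: "bb" => MATCH
  Position 6: "bb" => MATCH
  Position 7: "bc" => no
  Position 8: "ca" => no
  Position 9: "ab" => no
  Position 10: "bb" => MATCH
Total occurrences: 3

3


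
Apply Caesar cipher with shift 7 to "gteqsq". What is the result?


Caesar cipher: shift "gteqsq" by 7
  'g' (pos 6) + 7 = pos 13 = 'n'
  't' (pos 19) + 7 = pos 0 = 'a'
  'e' (pos 4) + 7 = pos 11 = 'l'
  'q' (pos 16) + 7 = pos 23 = 'x'
  's' (pos 18) + 7 = pos 25 = 'z'
  'q' (pos 16) + 7 = pos 23 = 'x'
Result: nalxzx

nalxzx


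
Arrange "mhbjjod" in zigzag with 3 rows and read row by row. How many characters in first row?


Zigzag "mhbjjod" into 3 rows:
Placing characters:
  'm' => row 0
  'h' => row 1
  'b' => row 2
  'j' => row 1
  'j' => row 0
  'o' => row 1
  'd' => row 2
Rows:
  Row 0: "mj"
  Row 1: "hjo"
  Row 2: "bd"
First row length: 2

2


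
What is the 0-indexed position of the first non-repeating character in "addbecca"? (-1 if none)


Input: addbecca
Character frequencies:
  'a': 2
  'b': 1
  'c': 2
  'd': 2
  'e': 1
Scanning left to right for freq == 1:
  Position 0 ('a'): freq=2, skip
  Position 1 ('d'): freq=2, skip
  Position 2 ('d'): freq=2, skip
  Position 3 ('b'): unique! => answer = 3

3


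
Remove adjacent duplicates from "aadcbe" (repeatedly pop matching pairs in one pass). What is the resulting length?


Input: aadcbe
Stack-based adjacent duplicate removal:
  Read 'a': push. Stack: a
  Read 'a': matches stack top 'a' => pop. Stack: (empty)
  Read 'd': push. Stack: d
  Read 'c': push. Stack: dc
  Read 'b': push. Stack: dcb
  Read 'e': push. Stack: dcbe
Final stack: "dcbe" (length 4)

4


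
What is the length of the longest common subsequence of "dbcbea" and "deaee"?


LCS of "dbcbea" and "deaee"
DP table:
           d    e    a    e    e
      0    0    0    0    0    0
  d   0    1    1    1    1    1
  b   0    1    1    1    1    1
  c   0    1    1    1    1    1
  b   0    1    1    1    1    1
  e   0    1    2    2    2    2
  a   0    1    2    3    3    3
LCS length = dp[6][5] = 3

3


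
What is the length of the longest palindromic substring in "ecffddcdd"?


Input: "ecffddcdd"
Checking substrings for palindromes:
  [4:9] "ddcdd" (len 5) => palindrome
  [5:8] "dcd" (len 3) => palindrome
  [2:4] "ff" (len 2) => palindrome
  [4:6] "dd" (len 2) => palindrome
  [7:9] "dd" (len 2) => palindrome
Longest palindromic substring: "ddcdd" with length 5

5


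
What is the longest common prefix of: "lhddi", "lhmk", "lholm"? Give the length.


Words: lhddi, lhmk, lholm
  Position 0: all 'l' => match
  Position 1: all 'h' => match
  Position 2: ('d', 'm', 'o') => mismatch, stop
LCP = "lh" (length 2)

2


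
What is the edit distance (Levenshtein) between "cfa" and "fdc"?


Computing edit distance: "cfa" -> "fdc"
DP table:
           f    d    c
      0    1    2    3
  c   1    1    2    2
  f   2    1    2    3
  a   3    2    2    3
Edit distance = dp[3][3] = 3

3


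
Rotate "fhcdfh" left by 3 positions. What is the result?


Input: "fhcdfh", rotate left by 3
First 3 characters: "fhc"
Remaining characters: "dfh"
Concatenate remaining + first: "dfh" + "fhc" = "dfhfhc"

dfhfhc


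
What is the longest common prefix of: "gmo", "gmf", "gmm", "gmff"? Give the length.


Words: gmo, gmf, gmm, gmff
  Position 0: all 'g' => match
  Position 1: all 'm' => match
  Position 2: ('o', 'f', 'm', 'f') => mismatch, stop
LCP = "gm" (length 2)

2


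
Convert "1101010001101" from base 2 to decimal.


Input: "1101010001101" in base 2
Positional expansion:
  Digit '1' (value 1) x 2^12 = 4096
  Digit '1' (value 1) x 2^11 = 2048
  Digit '0' (value 0) x 2^10 = 0
  Digit '1' (value 1) x 2^9 = 512
  Digit '0' (value 0) x 2^8 = 0
  Digit '1' (value 1) x 2^7 = 128
  Digit '0' (value 0) x 2^6 = 0
  Digit '0' (value 0) x 2^5 = 0
  Digit '0' (value 0) x 2^4 = 0
  Digit '1' (value 1) x 2^3 = 8
  Digit '1' (value 1) x 2^2 = 4
  Digit '0' (value 0) x 2^1 = 0
  Digit '1' (value 1) x 2^0 = 1
Sum = 6797

6797


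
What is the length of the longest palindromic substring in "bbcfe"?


Input: "bbcfe"
Checking substrings for palindromes:
  [0:2] "bb" (len 2) => palindrome
Longest palindromic substring: "bb" with length 2

2


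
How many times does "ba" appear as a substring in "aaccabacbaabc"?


Searching for "ba" in "aaccabacbaabc"
Scanning each position:
  Position 0: "aa" => no
  Position 1: "ac" => no
  Position 2: "cc" => no
  Position 3: "ca" => no
  Position 4: "ab" => no
  Position 5: "ba" => MATCH
  Position 6: "ac" => no
  Position 7: "cb" => no
  Position 8: "ba" => MATCH
  Position 9: "aa" => no
  Position 10: "ab" => no
  Position 11: "bc" => no
Total occurrences: 2

2


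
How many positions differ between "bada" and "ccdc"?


Comparing "bada" and "ccdc" position by position:
  Position 0: 'b' vs 'c' => DIFFER
  Position 1: 'a' vs 'c' => DIFFER
  Position 2: 'd' vs 'd' => same
  Position 3: 'a' vs 'c' => DIFFER
Positions that differ: 3

3


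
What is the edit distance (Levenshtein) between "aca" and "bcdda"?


Computing edit distance: "aca" -> "bcdda"
DP table:
           b    c    d    d    a
      0    1    2    3    4    5
  a   1    1    2    3    4    4
  c   2    2    1    2    3    4
  a   3    3    2    2    3    3
Edit distance = dp[3][5] = 3

3


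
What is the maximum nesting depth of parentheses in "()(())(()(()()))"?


Input: "()(())(()(()()))"
Tracking depth:
  Position 0 '(': depth becomes 1
  Position 1 ')': depth becomes 0
  Position 2 '(': depth becomes 1
  Position 3 '(': depth becomes 2
  Position 4 ')': depth becomes 1
  Position 5 ')': depth becomes 0
  Position 6 '(': depth becomes 1
  Position 7 '(': depth becomes 2
  Position 8 ')': depth becomes 1
  Position 9 '(': depth becomes 2
  Position 10 '(': depth becomes 3
  Position 11 ')': depth becomes 2
  Position 12 '(': depth becomes 3
  Position 13 ')': depth becomes 2
  Position 14 ')': depth becomes 1
  Position 15 ')': depth becomes 0
Maximum depth reached: 3

3


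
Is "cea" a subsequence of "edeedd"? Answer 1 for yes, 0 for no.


Check if "cea" is a subsequence of "edeedd"
Greedy scan:
  Position 0 ('e'): no match needed
  Position 1 ('d'): no match needed
  Position 2 ('e'): no match needed
  Position 3 ('e'): no match needed
  Position 4 ('d'): no match needed
  Position 5 ('d'): no match needed
Only matched 0/3 characters => not a subsequence

0


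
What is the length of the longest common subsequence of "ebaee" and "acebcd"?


LCS of "ebaee" and "acebcd"
DP table:
           a    c    e    b    c    d
      0    0    0    0    0    0    0
  e   0    0    0    1    1    1    1
  b   0    0    0    1    2    2    2
  a   0    1    1    1    2    2    2
  e   0    1    1    2    2    2    2
  e   0    1    1    2    2    2    2
LCS length = dp[5][6] = 2

2


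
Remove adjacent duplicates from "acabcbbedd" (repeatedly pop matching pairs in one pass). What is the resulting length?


Input: acabcbbedd
Stack-based adjacent duplicate removal:
  Read 'a': push. Stack: a
  Read 'c': push. Stack: ac
  Read 'a': push. Stack: aca
  Read 'b': push. Stack: acab
  Read 'c': push. Stack: acabc
  Read 'b': push. Stack: acabcb
  Read 'b': matches stack top 'b' => pop. Stack: acabc
  Read 'e': push. Stack: acabce
  Read 'd': push. Stack: acabced
  Read 'd': matches stack top 'd' => pop. Stack: acabce
Final stack: "acabce" (length 6)

6


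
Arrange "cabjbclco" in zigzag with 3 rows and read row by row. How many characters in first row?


Zigzag "cabjbclco" into 3 rows:
Placing characters:
  'c' => row 0
  'a' => row 1
  'b' => row 2
  'j' => row 1
  'b' => row 0
  'c' => row 1
  'l' => row 2
  'c' => row 1
  'o' => row 0
Rows:
  Row 0: "cbo"
  Row 1: "ajcc"
  Row 2: "bl"
First row length: 3

3


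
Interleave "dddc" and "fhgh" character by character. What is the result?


Interleaving "dddc" and "fhgh":
  Position 0: 'd' from first, 'f' from second => "df"
  Position 1: 'd' from first, 'h' from second => "dh"
  Position 2: 'd' from first, 'g' from second => "dg"
  Position 3: 'c' from first, 'h' from second => "ch"
Result: dfdhdgch

dfdhdgch


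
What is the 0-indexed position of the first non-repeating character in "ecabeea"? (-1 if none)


Input: ecabeea
Character frequencies:
  'a': 2
  'b': 1
  'c': 1
  'e': 3
Scanning left to right for freq == 1:
  Position 0 ('e'): freq=3, skip
  Position 1 ('c'): unique! => answer = 1

1


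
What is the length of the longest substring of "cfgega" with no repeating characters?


Input: "cfgega"
Sliding window (track last position of each char):
  Position 0 ('c'): window [0,0] length 1 -- new best
  Position 1 ('f'): window [0,1] length 2 -- new best
  Position 2 ('g'): window [0,2] length 3 -- new best
  Position 3 ('e'): window [0,3] length 4 -- new best
  Position 4 ('g'): repeat (last at 2), move window start to 3
  Position 4 ('g'): window [3,4] length 2
  Position 5 ('a'): window [3,5] length 3
Longest substring with no repeats: "cfge" with length 4

4


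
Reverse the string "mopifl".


Input: mopifl
Reading characters right to left:
  Position 5: 'l'
  Position 4: 'f'
  Position 3: 'i'
  Position 2: 'p'
  Position 1: 'o'
  Position 0: 'm'
Reversed: lfipom

lfipom


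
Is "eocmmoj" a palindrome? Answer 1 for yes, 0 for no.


Input: eocmmoj
Reversed: jommcoe
  Compare pos 0 ('e') with pos 6 ('j'): MISMATCH
  Compare pos 1 ('o') with pos 5 ('o'): match
  Compare pos 2 ('c') with pos 4 ('m'): MISMATCH
Result: not a palindrome

0


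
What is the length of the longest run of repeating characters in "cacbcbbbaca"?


Input: "cacbcbbbaca"
Scanning for longest run:
  Position 1 ('a'): new char, reset run to 1
  Position 2 ('c'): new char, reset run to 1
  Position 3 ('b'): new char, reset run to 1
  Position 4 ('c'): new char, reset run to 1
  Position 5 ('b'): new char, reset run to 1
  Position 6 ('b'): continues run of 'b', length=2
  Position 7 ('b'): continues run of 'b', length=3
  Position 8 ('a'): new char, reset run to 1
  Position 9 ('c'): new char, reset run to 1
  Position 10 ('a'): new char, reset run to 1
Longest run: 'b' with length 3

3
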